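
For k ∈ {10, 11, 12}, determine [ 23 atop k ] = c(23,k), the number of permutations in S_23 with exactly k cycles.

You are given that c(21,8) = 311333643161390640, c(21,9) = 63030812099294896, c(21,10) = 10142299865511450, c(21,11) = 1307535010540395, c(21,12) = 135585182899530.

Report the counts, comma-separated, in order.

i=22: T(22,9)=311333643161390640+21·63030812099294896=1634980697246583456 | T(22,10)=63030812099294896+21·10142299865511450=276019109275035346 | T(22,11)=10142299865511450+21·1307535010540395=37600535086859745 | T(22,12)=1307535010540395+21·135585182899530=4154823851430525
i=23: T(23,10)=1634980697246583456+22·276019109275035346=7707401101297361068 | T(23,11)=276019109275035346+22·37600535086859745=1103230881185949736 | T(23,12)=37600535086859745+22·4154823851430525=129006659818331295
Read c(23,10) = 7707401101297361068, c(23,11) = 1103230881185949736, c(23,12) = 129006659818331295.

7707401101297361068, 1103230881185949736, 129006659818331295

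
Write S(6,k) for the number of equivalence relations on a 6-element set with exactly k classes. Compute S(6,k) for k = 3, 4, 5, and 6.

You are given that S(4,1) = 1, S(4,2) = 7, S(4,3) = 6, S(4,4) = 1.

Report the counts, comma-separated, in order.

90, 65, 15, 1

r5: T_5,2=2×7+1=15; T_5,3=3×6+7=25; T_5,4=4×1+6=10; T_5,5=5×0+1=1
r6: T_6,3=3×25+15=90; T_6,4=4×10+25=65; T_6,5=5×1+10=15; T_6,6=6×0+1=1
Read S(6,3) = 90, S(6,4) = 65, S(6,5) = 15, S(6,6) = 1.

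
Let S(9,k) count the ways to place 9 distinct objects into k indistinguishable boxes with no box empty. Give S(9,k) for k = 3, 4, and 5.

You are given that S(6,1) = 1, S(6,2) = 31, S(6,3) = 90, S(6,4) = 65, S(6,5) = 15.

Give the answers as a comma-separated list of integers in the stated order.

3025, 7770, 6951

r7: T_7,1=1×1+0=1; T_7,2=2×31+1=63; T_7,3=3×90+31=301; T_7,4=4×65+90=350; T_7,5=5×15+65=140
r8: T_8,2=2×63+1=127; T_8,3=3×301+63=966; T_8,4=4×350+301=1701; T_8,5=5×140+350=1050
r9: T_9,3=3×966+127=3025; T_9,4=4×1701+966=7770; T_9,5=5×1050+1701=6951
Read S(9,3) = 3025, S(9,4) = 7770, S(9,5) = 6951.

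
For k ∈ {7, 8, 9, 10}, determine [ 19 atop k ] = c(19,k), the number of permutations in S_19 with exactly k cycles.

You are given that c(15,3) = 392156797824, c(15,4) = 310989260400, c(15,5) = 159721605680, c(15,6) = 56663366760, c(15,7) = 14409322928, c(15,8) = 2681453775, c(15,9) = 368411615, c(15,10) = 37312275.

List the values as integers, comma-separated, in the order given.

i=16: T(16,4)=392156797824+15·310989260400=5056995703824 | T(16,5)=310989260400+15·159721605680=2706813345600 | T(16,6)=159721605680+15·56663366760=1009672107080 | T(16,7)=56663366760+15·14409322928=272803210680 | T(16,8)=14409322928+15·2681453775=54631129553 | T(16,9)=2681453775+15·368411615=8207628000 | T(16,10)=368411615+15·37312275=928095740
i=17: T(17,5)=5056995703824+16·2706813345600=48366009233424 | T(17,6)=2706813345600+16·1009672107080=18861567058880 | T(17,7)=1009672107080+16·272803210680=5374523477960 | T(17,8)=272803210680+16·54631129553=1146901283528 | T(17,9)=54631129553+16·8207628000=185953177553 | T(17,10)=8207628000+16·928095740=23057159840
i=18: T(18,6)=48366009233424+17·18861567058880=369012649234384 | T(18,7)=18861567058880+17·5374523477960=110228466184200 | T(18,8)=5374523477960+17·1146901283528=24871845297936 | T(18,9)=1146901283528+17·185953177553=4308105301929 | T(18,10)=185953177553+17·23057159840=577924894833
i=19: T(19,7)=369012649234384+18·110228466184200=2353125040549984 | T(19,8)=110228466184200+18·24871845297936=557921681547048 | T(19,9)=24871845297936+18·4308105301929=102417740732658 | T(19,10)=4308105301929+18·577924894833=14710753408923
Read c(19,7) = 2353125040549984, c(19,8) = 557921681547048, c(19,9) = 102417740732658, c(19,10) = 14710753408923.

2353125040549984, 557921681547048, 102417740732658, 14710753408923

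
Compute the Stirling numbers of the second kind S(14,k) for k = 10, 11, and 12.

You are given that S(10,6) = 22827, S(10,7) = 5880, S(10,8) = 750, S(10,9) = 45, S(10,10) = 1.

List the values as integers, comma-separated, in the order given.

[11] T[11,7]:7*5880+22827=63987 · T[11,8]:8*750+5880=11880 · T[11,9]:9*45+750=1155 · T[11,10]:10*1+45=55 · T[11,11]:11*0+1=1
[12] T[12,8]:8*11880+63987=159027 · T[12,9]:9*1155+11880=22275 · T[12,10]:10*55+1155=1705 · T[12,11]:11*1+55=66 · T[12,12]:12*0+1=1
[13] T[13,9]:9*22275+159027=359502 · T[13,10]:10*1705+22275=39325 · T[13,11]:11*66+1705=2431 · T[13,12]:12*1+66=78
[14] T[14,10]:10*39325+359502=752752 · T[14,11]:11*2431+39325=66066 · T[14,12]:12*78+2431=3367
Read S(14,10) = 752752, S(14,11) = 66066, S(14,12) = 3367.

752752, 66066, 3367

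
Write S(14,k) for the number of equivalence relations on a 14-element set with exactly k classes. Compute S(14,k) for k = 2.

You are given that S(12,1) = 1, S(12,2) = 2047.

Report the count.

8191

[13] T[13,1]:1*1+0=1 · T[13,2]:2*2047+1=4095
[14] T[14,2]:2*4095+1=8191
Read S(14,2) = 8191.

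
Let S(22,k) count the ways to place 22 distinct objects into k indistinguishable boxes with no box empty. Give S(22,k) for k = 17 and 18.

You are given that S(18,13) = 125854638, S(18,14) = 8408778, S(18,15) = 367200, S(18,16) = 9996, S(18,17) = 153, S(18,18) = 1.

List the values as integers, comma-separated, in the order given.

i=19: T(19,14)=125854638+14·8408778=243577530 | T(19,15)=8408778+15·367200=13916778 | T(19,16)=367200+16·9996=527136 | T(19,17)=9996+17·153=12597 | T(19,18)=153+18·1=171
i=20: T(20,15)=243577530+15·13916778=452329200 | T(20,16)=13916778+16·527136=22350954 | T(20,17)=527136+17·12597=741285 | T(20,18)=12597+18·171=15675
i=21: T(21,16)=452329200+16·22350954=809944464 | T(21,17)=22350954+17·741285=34952799 | T(21,18)=741285+18·15675=1023435
i=22: T(22,17)=809944464+17·34952799=1404142047 | T(22,18)=34952799+18·1023435=53374629
Read S(22,17) = 1404142047, S(22,18) = 53374629.

1404142047, 53374629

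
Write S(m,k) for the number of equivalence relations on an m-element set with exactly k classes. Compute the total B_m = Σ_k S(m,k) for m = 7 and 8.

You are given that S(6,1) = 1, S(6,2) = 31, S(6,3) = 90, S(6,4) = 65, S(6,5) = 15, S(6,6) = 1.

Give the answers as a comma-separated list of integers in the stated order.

877, 4140

[7] T[7,1]:1*1+0=1 · T[7,2]:2*31+1=63 · T[7,3]:3*90+31=301 · T[7,4]:4*65+90=350 · T[7,5]:5*15+65=140 · T[7,6]:6*1+15=21 · T[7,7]:7*0+1=1
[8] T[8,1]:1*1+0=1 · T[8,2]:2*63+1=127 · T[8,3]:3*301+63=966 · T[8,4]:4*350+301=1701 · T[8,5]:5*140+350=1050 · T[8,6]:6*21+140=266 · T[8,7]:7*1+21=28 · T[8,8]:8*0+1=1
B_7 = ΣS(7,k) = 1+63+301+350+140+21+1 = 877
B_8 = ΣS(8,k) = 1+127+966+1701+1050+266+28+1 = 4140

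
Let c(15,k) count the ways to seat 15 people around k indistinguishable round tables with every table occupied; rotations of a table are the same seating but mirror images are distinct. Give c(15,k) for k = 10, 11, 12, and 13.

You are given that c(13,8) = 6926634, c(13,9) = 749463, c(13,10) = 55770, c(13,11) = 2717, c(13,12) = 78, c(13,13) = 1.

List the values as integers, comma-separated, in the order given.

37312275, 2749747, 143325, 5005

@14  (14,9):749463·13+6926634→16669653, (14,10):55770·13+749463→1474473, (14,11):2717·13+55770→91091, (14,12):78·13+2717→3731, (14,13):1·13+78→91
@15  (15,10):1474473·14+16669653→37312275, (15,11):91091·14+1474473→2749747, (15,12):3731·14+91091→143325, (15,13):91·14+3731→5005
Read c(15,10) = 37312275, c(15,11) = 2749747, c(15,12) = 143325, c(15,13) = 5005.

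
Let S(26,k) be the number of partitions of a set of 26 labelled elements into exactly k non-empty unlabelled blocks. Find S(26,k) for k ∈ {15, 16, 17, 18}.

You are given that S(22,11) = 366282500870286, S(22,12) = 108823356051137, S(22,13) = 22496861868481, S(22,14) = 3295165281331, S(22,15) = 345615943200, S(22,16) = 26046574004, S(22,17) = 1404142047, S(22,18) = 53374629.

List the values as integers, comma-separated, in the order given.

r23: T_23,12=12×108823356051137+366282500870286=1672162773483930; T_23,13=13×22496861868481+108823356051137=401282560341390; T_23,14=14×3295165281331+22496861868481=68629175807115; T_23,15=15×345615943200+3295165281331=8479404429331; T_23,16=16×26046574004+345615943200=762361127264; T_23,17=17×1404142047+26046574004=49916988803; T_23,18=18×53374629+1404142047=2364885369
r24: T_24,13=13×401282560341390+1672162773483930=6888836057922000; T_24,14=14×68629175807115+401282560341390=1362091021641000; T_24,15=15×8479404429331+68629175807115=195820242247080; T_24,16=16×762361127264+8479404429331=20677182465555; T_24,17=17×49916988803+762361127264=1610949936915; T_24,18=18×2364885369+49916988803=92484925445
r25: T_25,14=14×1362091021641000+6888836057922000=25958110360896000; T_25,15=15×195820242247080+1362091021641000=4299394655347200; T_25,16=16×20677182465555+195820242247080=526655161695960; T_25,17=17×1610949936915+20677182465555=48063331393110; T_25,18=18×92484925445+1610949936915=3275678594925
r26: T_26,15=15×4299394655347200+25958110360896000=90449030191104000; T_26,16=16×526655161695960+4299394655347200=12725877242482560; T_26,17=17×48063331393110+526655161695960=1343731795378830; T_26,18=18×3275678594925+48063331393110=107025546101760
Read S(26,15) = 90449030191104000, S(26,16) = 12725877242482560, S(26,17) = 1343731795378830, S(26,18) = 107025546101760.

90449030191104000, 12725877242482560, 1343731795378830, 107025546101760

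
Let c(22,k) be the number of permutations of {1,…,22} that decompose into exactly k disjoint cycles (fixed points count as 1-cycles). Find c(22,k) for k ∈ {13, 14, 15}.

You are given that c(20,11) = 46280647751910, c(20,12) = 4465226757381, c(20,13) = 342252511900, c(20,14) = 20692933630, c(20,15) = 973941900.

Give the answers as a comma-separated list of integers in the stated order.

i=21: T(21,12)=46280647751910+20·4465226757381=135585182899530 | T(21,13)=4465226757381+20·342252511900=11310276995381 | T(21,14)=342252511900+20·20692933630=756111184500 | T(21,15)=20692933630+20·973941900=40171771630
i=22: T(22,13)=135585182899530+21·11310276995381=373100999802531 | T(22,14)=11310276995381+21·756111184500=27188611869881 | T(22,15)=756111184500+21·40171771630=1599718388730
Read c(22,13) = 373100999802531, c(22,14) = 27188611869881, c(22,15) = 1599718388730.

373100999802531, 27188611869881, 1599718388730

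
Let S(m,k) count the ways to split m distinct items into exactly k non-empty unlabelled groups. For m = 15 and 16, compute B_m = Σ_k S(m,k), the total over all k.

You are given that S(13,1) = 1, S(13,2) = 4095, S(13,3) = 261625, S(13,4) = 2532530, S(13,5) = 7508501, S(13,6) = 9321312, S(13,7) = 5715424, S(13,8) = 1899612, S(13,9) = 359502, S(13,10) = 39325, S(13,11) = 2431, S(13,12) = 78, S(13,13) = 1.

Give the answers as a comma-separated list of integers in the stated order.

1382958545, 10480142147

r14: T_14,1=1×1+0=1; T_14,2=2×4095+1=8191; T_14,3=3×261625+4095=788970; T_14,4=4×2532530+261625=10391745; T_14,5=5×7508501+2532530=40075035; T_14,6=6×9321312+7508501=63436373; T_14,7=7×5715424+9321312=49329280; T_14,8=8×1899612+5715424=20912320; T_14,9=9×359502+1899612=5135130; T_14,10=10×39325+359502=752752; T_14,11=11×2431+39325=66066; T_14,12=12×78+2431=3367; T_14,13=13×1+78=91; T_14,14=14×0+1=1
r15: T_15,1=1×1+0=1; T_15,2=2×8191+1=16383; T_15,3=3×788970+8191=2375101; T_15,4=4×10391745+788970=42355950; T_15,5=5×40075035+10391745=210766920; T_15,6=6×63436373+40075035=420693273; T_15,7=7×49329280+63436373=408741333; T_15,8=8×20912320+49329280=216627840; T_15,9=9×5135130+20912320=67128490; T_15,10=10×752752+5135130=12662650; T_15,11=11×66066+752752=1479478; T_15,12=12×3367+66066=106470; T_15,13=13×91+3367=4550; T_15,14=14×1+91=105; T_15,15=15×0+1=1
r16: T_16,1=1×1+0=1; T_16,2=2×16383+1=32767; T_16,3=3×2375101+16383=7141686; T_16,4=4×42355950+2375101=171798901; T_16,5=5×210766920+42355950=1096190550; T_16,6=6×420693273+210766920=2734926558; T_16,7=7×408741333+420693273=3281882604; T_16,8=8×216627840+408741333=2141764053; T_16,9=9×67128490+216627840=820784250; T_16,10=10×12662650+67128490=193754990; T_16,11=11×1479478+12662650=28936908; T_16,12=12×106470+1479478=2757118; T_16,13=13×4550+106470=165620; T_16,14=14×105+4550=6020; T_16,15=15×1+105=120; T_16,16=16×0+1=1
B_15 = ΣS(15,k) = 1+16383+2375101+42355950+210766920+420693273+408741333+216627840+67128490+12662650+1479478+106470+4550+105+1 = 1382958545
B_16 = ΣS(16,k) = 1+32767+7141686+171798901+1096190550+2734926558+3281882604+2141764053+820784250+193754990+28936908+2757118+165620+6020+120+1 = 10480142147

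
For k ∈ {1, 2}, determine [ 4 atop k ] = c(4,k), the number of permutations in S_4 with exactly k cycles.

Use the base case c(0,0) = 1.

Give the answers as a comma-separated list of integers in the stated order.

6, 11

[1] T[1,1]:0*0+1=1
[2] T[2,1]:1*1+0=1 · T[2,2]:1*0+1=1
[3] T[3,1]:2*1+0=2 · T[3,2]:2*1+1=3
[4] T[4,1]:3*2+0=6 · T[4,2]:3*3+2=11
Read c(4,1) = 6, c(4,2) = 11.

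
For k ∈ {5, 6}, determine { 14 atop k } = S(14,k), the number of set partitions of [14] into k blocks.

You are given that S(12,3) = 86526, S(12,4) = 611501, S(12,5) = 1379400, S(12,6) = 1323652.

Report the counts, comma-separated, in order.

40075035, 63436373

@13  (13,4):611501·4+86526→2532530, (13,5):1379400·5+611501→7508501, (13,6):1323652·6+1379400→9321312
@14  (14,5):7508501·5+2532530→40075035, (14,6):9321312·6+7508501→63436373
Read S(14,5) = 40075035, S(14,6) = 63436373.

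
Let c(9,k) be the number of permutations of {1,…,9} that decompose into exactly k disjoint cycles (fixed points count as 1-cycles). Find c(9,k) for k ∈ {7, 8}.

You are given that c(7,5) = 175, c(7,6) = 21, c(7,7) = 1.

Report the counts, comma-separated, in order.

546, 36

@8  (8,6):21·7+175→322, (8,7):1·7+21→28, (8,8):0·7+1→1
@9  (9,7):28·8+322→546, (9,8):1·8+28→36
Read c(9,7) = 546, c(9,8) = 36.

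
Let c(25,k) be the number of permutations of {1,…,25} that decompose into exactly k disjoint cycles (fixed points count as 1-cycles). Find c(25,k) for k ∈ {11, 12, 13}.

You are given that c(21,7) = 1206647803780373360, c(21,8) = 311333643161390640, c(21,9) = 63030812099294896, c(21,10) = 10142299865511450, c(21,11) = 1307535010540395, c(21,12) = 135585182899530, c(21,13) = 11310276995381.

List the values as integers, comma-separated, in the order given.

1014945527825214637300, 130770928736755873500, 13990945200239106865

row 22: T[22][8]=21·311333643161390640+1206647803780373360=7744654310169576800  T[22][9]=21·63030812099294896+311333643161390640=1634980697246583456  T[22][10]=21·10142299865511450+63030812099294896=276019109275035346  T[22][11]=21·1307535010540395+10142299865511450=37600535086859745  T[22][12]=21·135585182899530+1307535010540395=4154823851430525  T[22][13]=21·11310276995381+135585182899530=373100999802531
row 23: T[23][9]=22·1634980697246583456+7744654310169576800=43714229649594412832  T[23][10]=22·276019109275035346+1634980697246583456=7707401101297361068  T[23][11]=22·37600535086859745+276019109275035346=1103230881185949736  T[23][12]=22·4154823851430525+37600535086859745=129006659818331295  T[23][13]=22·373100999802531+4154823851430525=12363045847086207
row 24: T[24][10]=23·7707401101297361068+43714229649594412832=220984454979433717396  T[24][11]=23·1103230881185949736+7707401101297361068=33081711368574204996  T[24][12]=23·129006659818331295+1103230881185949736=4070384057007569521  T[24][13]=23·12363045847086207+129006659818331295=413356714301314056
row 25: T[25][11]=24·33081711368574204996+220984454979433717396=1014945527825214637300  T[25][12]=24·4070384057007569521+33081711368574204996=130770928736755873500  T[25][13]=24·413356714301314056+4070384057007569521=13990945200239106865
Read c(25,11) = 1014945527825214637300, c(25,12) = 130770928736755873500, c(25,13) = 13990945200239106865.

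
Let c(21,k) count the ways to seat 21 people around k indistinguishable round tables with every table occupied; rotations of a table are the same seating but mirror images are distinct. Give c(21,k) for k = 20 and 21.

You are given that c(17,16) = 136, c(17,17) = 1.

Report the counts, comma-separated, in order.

i=18: T(18,17)=136+17·1=153 | T(18,18)=1+17·0=1
i=19: T(19,18)=153+18·1=171 | T(19,19)=1+18·0=1
i=20: T(20,19)=171+19·1=190 | T(20,20)=1+19·0=1
i=21: T(21,20)=190+20·1=210 | T(21,21)=1+20·0=1
Read c(21,20) = 210, c(21,21) = 1.

210, 1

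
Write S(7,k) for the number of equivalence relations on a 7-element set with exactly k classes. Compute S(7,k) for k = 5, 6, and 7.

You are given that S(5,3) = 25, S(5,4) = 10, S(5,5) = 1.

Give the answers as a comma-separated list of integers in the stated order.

140, 21, 1

i=6: T(6,4)=25+4·10=65 | T(6,5)=10+5·1=15 | T(6,6)=1+6·0=1
i=7: T(7,5)=65+5·15=140 | T(7,6)=15+6·1=21 | T(7,7)=1+7·0=1
Read S(7,5) = 140, S(7,6) = 21, S(7,7) = 1.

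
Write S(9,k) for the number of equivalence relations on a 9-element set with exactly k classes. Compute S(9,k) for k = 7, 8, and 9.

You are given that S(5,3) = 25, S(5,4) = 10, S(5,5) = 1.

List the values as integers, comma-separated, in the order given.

462, 36, 1

@6  (6,4):10·4+25→65, (6,5):1·5+10→15, (6,6):0·6+1→1
@7  (7,5):15·5+65→140, (7,6):1·6+15→21, (7,7):0·7+1→1
@8  (8,6):21·6+140→266, (8,7):1·7+21→28, (8,8):0·8+1→1
@9  (9,7):28·7+266→462, (9,8):1·8+28→36, (9,9):0·9+1→1
Read S(9,7) = 462, S(9,8) = 36, S(9,9) = 1.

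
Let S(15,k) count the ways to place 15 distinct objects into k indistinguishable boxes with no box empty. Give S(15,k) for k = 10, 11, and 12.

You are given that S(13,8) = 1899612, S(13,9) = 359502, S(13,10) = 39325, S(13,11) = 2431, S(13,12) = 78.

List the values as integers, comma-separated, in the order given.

r14: T_14,9=9×359502+1899612=5135130; T_14,10=10×39325+359502=752752; T_14,11=11×2431+39325=66066; T_14,12=12×78+2431=3367
r15: T_15,10=10×752752+5135130=12662650; T_15,11=11×66066+752752=1479478; T_15,12=12×3367+66066=106470
Read S(15,10) = 12662650, S(15,11) = 1479478, S(15,12) = 106470.

12662650, 1479478, 106470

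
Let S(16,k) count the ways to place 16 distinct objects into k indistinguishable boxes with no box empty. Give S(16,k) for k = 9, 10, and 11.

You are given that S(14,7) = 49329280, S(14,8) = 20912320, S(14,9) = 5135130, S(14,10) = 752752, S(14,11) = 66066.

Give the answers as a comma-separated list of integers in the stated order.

820784250, 193754990, 28936908

@15  (15,8):20912320·8+49329280→216627840, (15,9):5135130·9+20912320→67128490, (15,10):752752·10+5135130→12662650, (15,11):66066·11+752752→1479478
@16  (16,9):67128490·9+216627840→820784250, (16,10):12662650·10+67128490→193754990, (16,11):1479478·11+12662650→28936908
Read S(16,9) = 820784250, S(16,10) = 193754990, S(16,11) = 28936908.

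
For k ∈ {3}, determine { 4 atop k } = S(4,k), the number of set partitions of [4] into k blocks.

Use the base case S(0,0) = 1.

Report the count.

r1: T_1,1=1×0+1=1
r2: T_2,1=1×1+0=1; T_2,2=2×0+1=1
r3: T_3,2=2×1+1=3; T_3,3=3×0+1=1
r4: T_4,3=3×1+3=6
Read S(4,3) = 6.

6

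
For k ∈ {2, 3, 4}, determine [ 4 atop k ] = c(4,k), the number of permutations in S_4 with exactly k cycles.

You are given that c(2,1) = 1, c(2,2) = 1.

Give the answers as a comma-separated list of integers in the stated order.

i=3: T(3,1)=0+2·1=2 | T(3,2)=1+2·1=3 | T(3,3)=1+2·0=1
i=4: T(4,2)=2+3·3=11 | T(4,3)=3+3·1=6 | T(4,4)=1+3·0=1
Read c(4,2) = 11, c(4,3) = 6, c(4,4) = 1.

11, 6, 1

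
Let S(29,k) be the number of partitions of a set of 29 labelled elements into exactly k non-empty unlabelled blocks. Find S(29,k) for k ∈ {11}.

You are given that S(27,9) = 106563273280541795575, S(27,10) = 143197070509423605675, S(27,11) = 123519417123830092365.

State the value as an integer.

@28  (28,10):143197070509423605675·10+106563273280541795575→1538533978374777852325, (28,11):123519417123830092365·11+143197070509423605675→1501910658871554621690
@29  (29,11):1501910658871554621690·11+1538533978374777852325→18059551225961878690915
Read S(29,11) = 18059551225961878690915.

18059551225961878690915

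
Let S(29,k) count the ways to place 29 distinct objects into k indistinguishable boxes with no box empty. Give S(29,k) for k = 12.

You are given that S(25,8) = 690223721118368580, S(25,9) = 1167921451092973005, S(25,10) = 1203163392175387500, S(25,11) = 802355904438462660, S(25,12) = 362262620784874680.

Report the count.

row 26: T[26][9]=9·1167921451092973005+690223721118368580=11201516780955125625  T[26][10]=10·1203163392175387500+1167921451092973005=13199555372846848005  T[26][11]=11·802355904438462660+1203163392175387500=10029078340998476760  T[26][12]=12·362262620784874680+802355904438462660=5149507353856958820
row 27: T[27][10]=10·13199555372846848005+11201516780955125625=143197070509423605675  T[27][11]=11·10029078340998476760+13199555372846848005=123519417123830092365  T[27][12]=12·5149507353856958820+10029078340998476760=71823166587281982600
row 28: T[28][11]=11·123519417123830092365+143197070509423605675=1501910658871554621690  T[28][12]=12·71823166587281982600+123519417123830092365=985397416171213883565
row 29: T[29][12]=12·985397416171213883565+1501910658871554621690=13326679652926121224470
Read S(29,12) = 13326679652926121224470.

13326679652926121224470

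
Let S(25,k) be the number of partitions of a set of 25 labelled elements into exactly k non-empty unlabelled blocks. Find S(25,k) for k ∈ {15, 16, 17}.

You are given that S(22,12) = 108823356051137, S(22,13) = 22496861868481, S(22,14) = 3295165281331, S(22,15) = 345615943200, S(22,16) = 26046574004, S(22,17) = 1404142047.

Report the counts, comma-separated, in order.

[23] T[23,13]:13*22496861868481+108823356051137=401282560341390 · T[23,14]:14*3295165281331+22496861868481=68629175807115 · T[23,15]:15*345615943200+3295165281331=8479404429331 · T[23,16]:16*26046574004+345615943200=762361127264 · T[23,17]:17*1404142047+26046574004=49916988803
[24] T[24,14]:14*68629175807115+401282560341390=1362091021641000 · T[24,15]:15*8479404429331+68629175807115=195820242247080 · T[24,16]:16*762361127264+8479404429331=20677182465555 · T[24,17]:17*49916988803+762361127264=1610949936915
[25] T[25,15]:15*195820242247080+1362091021641000=4299394655347200 · T[25,16]:16*20677182465555+195820242247080=526655161695960 · T[25,17]:17*1610949936915+20677182465555=48063331393110
Read S(25,15) = 4299394655347200, S(25,16) = 526655161695960, S(25,17) = 48063331393110.

4299394655347200, 526655161695960, 48063331393110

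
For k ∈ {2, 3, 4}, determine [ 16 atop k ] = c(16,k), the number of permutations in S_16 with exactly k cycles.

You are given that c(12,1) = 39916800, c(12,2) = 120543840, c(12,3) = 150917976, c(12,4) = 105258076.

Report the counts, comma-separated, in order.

[13] T[13,1]:12*39916800+0=479001600 · T[13,2]:12*120543840+39916800=1486442880 · T[13,3]:12*150917976+120543840=1931559552 · T[13,4]:12*105258076+150917976=1414014888
[14] T[14,1]:13*479001600+0=6227020800 · T[14,2]:13*1486442880+479001600=19802759040 · T[14,3]:13*1931559552+1486442880=26596717056 · T[14,4]:13*1414014888+1931559552=20313753096
[15] T[15,1]:14*6227020800+0=87178291200 · T[15,2]:14*19802759040+6227020800=283465647360 · T[15,3]:14*26596717056+19802759040=392156797824 · T[15,4]:14*20313753096+26596717056=310989260400
[16] T[16,2]:15*283465647360+87178291200=4339163001600 · T[16,3]:15*392156797824+283465647360=6165817614720 · T[16,4]:15*310989260400+392156797824=5056995703824
Read c(16,2) = 4339163001600, c(16,3) = 6165817614720, c(16,4) = 5056995703824.

4339163001600, 6165817614720, 5056995703824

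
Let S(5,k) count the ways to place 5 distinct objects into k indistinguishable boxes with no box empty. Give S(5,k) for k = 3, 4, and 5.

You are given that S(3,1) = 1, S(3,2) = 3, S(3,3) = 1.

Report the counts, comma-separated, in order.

25, 10, 1

r4: T_4,2=2×3+1=7; T_4,3=3×1+3=6; T_4,4=4×0+1=1
r5: T_5,3=3×6+7=25; T_5,4=4×1+6=10; T_5,5=5×0+1=1
Read S(5,3) = 25, S(5,4) = 10, S(5,5) = 1.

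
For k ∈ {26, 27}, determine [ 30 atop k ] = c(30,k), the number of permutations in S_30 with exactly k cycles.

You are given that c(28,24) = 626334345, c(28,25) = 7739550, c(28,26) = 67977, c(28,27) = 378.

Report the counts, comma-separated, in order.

1122686019, 11921175

@29  (29,25):7739550·28+626334345→843041745, (29,26):67977·28+7739550→9642906, (29,27):378·28+67977→78561
@30  (30,26):9642906·29+843041745→1122686019, (30,27):78561·29+9642906→11921175
Read c(30,26) = 1122686019, c(30,27) = 11921175.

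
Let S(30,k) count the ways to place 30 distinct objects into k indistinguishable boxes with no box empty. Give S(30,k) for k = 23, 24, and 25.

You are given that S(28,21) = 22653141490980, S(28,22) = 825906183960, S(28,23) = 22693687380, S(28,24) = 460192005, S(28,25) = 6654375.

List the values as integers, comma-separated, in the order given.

r29: T_29,22=22×825906183960+22653141490980=40823077538100; T_29,23=23×22693687380+825906183960=1347860993700; T_29,24=24×460192005+22693687380=33738295500; T_29,25=25×6654375+460192005=626551380
r30: T_30,23=23×1347860993700+40823077538100=71823880393200; T_30,24=24×33738295500+1347860993700=2157580085700; T_30,25=25×626551380+33738295500=49402080000
Read S(30,23) = 71823880393200, S(30,24) = 2157580085700, S(30,25) = 49402080000.

71823880393200, 2157580085700, 49402080000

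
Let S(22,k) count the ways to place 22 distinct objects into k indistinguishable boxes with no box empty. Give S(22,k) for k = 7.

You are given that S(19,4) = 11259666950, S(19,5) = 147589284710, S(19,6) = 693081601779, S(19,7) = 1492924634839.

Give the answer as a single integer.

602762379967440

r20: T_20,5=5×147589284710+11259666950=749206090500; T_20,6=6×693081601779+147589284710=4306078895384; T_20,7=7×1492924634839+693081601779=11143554045652
r21: T_21,6=6×4306078895384+749206090500=26585679462804; T_21,7=7×11143554045652+4306078895384=82310957214948
r22: T_22,7=7×82310957214948+26585679462804=602762379967440
Read S(22,7) = 602762379967440.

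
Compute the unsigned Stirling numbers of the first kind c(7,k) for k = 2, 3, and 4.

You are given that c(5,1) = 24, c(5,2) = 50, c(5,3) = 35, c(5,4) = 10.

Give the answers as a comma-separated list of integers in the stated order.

1764, 1624, 735

[6] T[6,1]:5*24+0=120 · T[6,2]:5*50+24=274 · T[6,3]:5*35+50=225 · T[6,4]:5*10+35=85
[7] T[7,2]:6*274+120=1764 · T[7,3]:6*225+274=1624 · T[7,4]:6*85+225=735
Read c(7,2) = 1764, c(7,3) = 1624, c(7,4) = 735.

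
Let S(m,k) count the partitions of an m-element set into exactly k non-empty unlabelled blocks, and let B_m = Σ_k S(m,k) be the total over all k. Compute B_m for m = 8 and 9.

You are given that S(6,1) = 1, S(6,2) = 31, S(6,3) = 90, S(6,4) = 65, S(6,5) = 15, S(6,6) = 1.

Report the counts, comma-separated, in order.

4140, 21147

row 7: T[7][1]=1·1+0=1  T[7][2]=2·31+1=63  T[7][3]=3·90+31=301  T[7][4]=4·65+90=350  T[7][5]=5·15+65=140  T[7][6]=6·1+15=21  T[7][7]=7·0+1=1
row 8: T[8][1]=1·1+0=1  T[8][2]=2·63+1=127  T[8][3]=3·301+63=966  T[8][4]=4·350+301=1701  T[8][5]=5·140+350=1050  T[8][6]=6·21+140=266  T[8][7]=7·1+21=28  T[8][8]=8·0+1=1
row 9: T[9][1]=1·1+0=1  T[9][2]=2·127+1=255  T[9][3]=3·966+127=3025  T[9][4]=4·1701+966=7770  T[9][5]=5·1050+1701=6951  T[9][6]=6·266+1050=2646  T[9][7]=7·28+266=462  T[9][8]=8·1+28=36  T[9][9]=9·0+1=1
B_8 = ΣS(8,k) = 1+127+966+1701+1050+266+28+1 = 4140
B_9 = ΣS(9,k) = 1+255+3025+7770+6951+2646+462+36+1 = 21147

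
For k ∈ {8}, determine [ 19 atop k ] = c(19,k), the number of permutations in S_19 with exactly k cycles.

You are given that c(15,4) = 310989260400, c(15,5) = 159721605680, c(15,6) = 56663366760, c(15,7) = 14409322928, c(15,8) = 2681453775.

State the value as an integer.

row 16: T[16][5]=15·159721605680+310989260400=2706813345600  T[16][6]=15·56663366760+159721605680=1009672107080  T[16][7]=15·14409322928+56663366760=272803210680  T[16][8]=15·2681453775+14409322928=54631129553
row 17: T[17][6]=16·1009672107080+2706813345600=18861567058880  T[17][7]=16·272803210680+1009672107080=5374523477960  T[17][8]=16·54631129553+272803210680=1146901283528
row 18: T[18][7]=17·5374523477960+18861567058880=110228466184200  T[18][8]=17·1146901283528+5374523477960=24871845297936
row 19: T[19][8]=18·24871845297936+110228466184200=557921681547048
Read c(19,8) = 557921681547048.

557921681547048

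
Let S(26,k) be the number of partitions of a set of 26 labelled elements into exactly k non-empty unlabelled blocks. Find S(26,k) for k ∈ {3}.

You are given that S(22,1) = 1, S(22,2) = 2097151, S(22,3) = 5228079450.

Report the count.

[23] T[23,1]:1*1+0=1 · T[23,2]:2*2097151+1=4194303 · T[23,3]:3*5228079450+2097151=15686335501
[24] T[24,1]:1*1+0=1 · T[24,2]:2*4194303+1=8388607 · T[24,3]:3*15686335501+4194303=47063200806
[25] T[25,2]:2*8388607+1=16777215 · T[25,3]:3*47063200806+8388607=141197991025
[26] T[26,3]:3*141197991025+16777215=423610750290
Read S(26,3) = 423610750290.

423610750290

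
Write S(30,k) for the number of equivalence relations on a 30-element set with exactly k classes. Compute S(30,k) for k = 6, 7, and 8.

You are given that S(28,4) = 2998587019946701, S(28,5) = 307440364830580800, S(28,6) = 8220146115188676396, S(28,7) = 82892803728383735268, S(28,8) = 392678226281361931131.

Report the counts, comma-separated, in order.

299310102746948685757, 4168916722553086402080, 26383018684048108297800

@29  (29,5):307440364830580800·5+2998587019946701→1540200411172850701, (29,6):8220146115188676396·6+307440364830580800→49628317055962639176, (29,7):82892803728383735268·7+8220146115188676396→588469772213874823272, (29,8):392678226281361931131·8+82892803728383735268→3224318613979279184316
@30  (30,6):49628317055962639176·6+1540200411172850701→299310102746948685757, (30,7):588469772213874823272·7+49628317055962639176→4168916722553086402080, (30,8):3224318613979279184316·8+588469772213874823272→26383018684048108297800
Read S(30,6) = 299310102746948685757, S(30,7) = 4168916722553086402080, S(30,8) = 26383018684048108297800.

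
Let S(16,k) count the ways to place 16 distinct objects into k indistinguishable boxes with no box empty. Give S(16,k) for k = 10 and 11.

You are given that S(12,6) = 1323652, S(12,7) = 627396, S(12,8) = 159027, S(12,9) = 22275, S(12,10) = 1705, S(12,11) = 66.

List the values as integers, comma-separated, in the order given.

193754990, 28936908

[13] T[13,7]:7*627396+1323652=5715424 · T[13,8]:8*159027+627396=1899612 · T[13,9]:9*22275+159027=359502 · T[13,10]:10*1705+22275=39325 · T[13,11]:11*66+1705=2431
[14] T[14,8]:8*1899612+5715424=20912320 · T[14,9]:9*359502+1899612=5135130 · T[14,10]:10*39325+359502=752752 · T[14,11]:11*2431+39325=66066
[15] T[15,9]:9*5135130+20912320=67128490 · T[15,10]:10*752752+5135130=12662650 · T[15,11]:11*66066+752752=1479478
[16] T[16,10]:10*12662650+67128490=193754990 · T[16,11]:11*1479478+12662650=28936908
Read S(16,10) = 193754990, S(16,11) = 28936908.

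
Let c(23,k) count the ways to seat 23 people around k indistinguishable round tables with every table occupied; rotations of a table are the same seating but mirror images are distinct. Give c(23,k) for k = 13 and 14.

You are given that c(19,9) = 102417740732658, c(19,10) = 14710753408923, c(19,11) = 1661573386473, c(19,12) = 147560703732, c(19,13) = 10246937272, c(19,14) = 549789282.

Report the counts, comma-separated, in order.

[20] T[20,10]:19*14710753408923+102417740732658=381922055502195 · T[20,11]:19*1661573386473+14710753408923=46280647751910 · T[20,12]:19*147560703732+1661573386473=4465226757381 · T[20,13]:19*10246937272+147560703732=342252511900 · T[20,14]:19*549789282+10246937272=20692933630
[21] T[21,11]:20*46280647751910+381922055502195=1307535010540395 · T[21,12]:20*4465226757381+46280647751910=135585182899530 · T[21,13]:20*342252511900+4465226757381=11310276995381 · T[21,14]:20*20692933630+342252511900=756111184500
[22] T[22,12]:21*135585182899530+1307535010540395=4154823851430525 · T[22,13]:21*11310276995381+135585182899530=373100999802531 · T[22,14]:21*756111184500+11310276995381=27188611869881
[23] T[23,13]:22*373100999802531+4154823851430525=12363045847086207 · T[23,14]:22*27188611869881+373100999802531=971250460939913
Read c(23,13) = 12363045847086207, c(23,14) = 971250460939913.

12363045847086207, 971250460939913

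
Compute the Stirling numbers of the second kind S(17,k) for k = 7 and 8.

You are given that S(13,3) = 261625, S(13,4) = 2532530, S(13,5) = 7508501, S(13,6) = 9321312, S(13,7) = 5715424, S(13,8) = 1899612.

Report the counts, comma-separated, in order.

r14: T_14,4=4×2532530+261625=10391745; T_14,5=5×7508501+2532530=40075035; T_14,6=6×9321312+7508501=63436373; T_14,7=7×5715424+9321312=49329280; T_14,8=8×1899612+5715424=20912320
r15: T_15,5=5×40075035+10391745=210766920; T_15,6=6×63436373+40075035=420693273; T_15,7=7×49329280+63436373=408741333; T_15,8=8×20912320+49329280=216627840
r16: T_16,6=6×420693273+210766920=2734926558; T_16,7=7×408741333+420693273=3281882604; T_16,8=8×216627840+408741333=2141764053
r17: T_17,7=7×3281882604+2734926558=25708104786; T_17,8=8×2141764053+3281882604=20415995028
Read S(17,7) = 25708104786, S(17,8) = 20415995028.

25708104786, 20415995028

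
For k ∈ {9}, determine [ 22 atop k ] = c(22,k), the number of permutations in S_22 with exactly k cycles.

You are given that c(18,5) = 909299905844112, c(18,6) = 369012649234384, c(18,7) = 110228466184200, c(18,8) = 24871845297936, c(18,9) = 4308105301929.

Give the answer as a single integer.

1634980697246583456

r19: T_19,6=18×369012649234384+909299905844112=7551527592063024; T_19,7=18×110228466184200+369012649234384=2353125040549984; T_19,8=18×24871845297936+110228466184200=557921681547048; T_19,9=18×4308105301929+24871845297936=102417740732658
r20: T_20,7=19×2353125040549984+7551527592063024=52260903362512720; T_20,8=19×557921681547048+2353125040549984=12953636989943896; T_20,9=19×102417740732658+557921681547048=2503858755467550
r21: T_21,8=20×12953636989943896+52260903362512720=311333643161390640; T_21,9=20×2503858755467550+12953636989943896=63030812099294896
r22: T_22,9=21×63030812099294896+311333643161390640=1634980697246583456
Read c(22,9) = 1634980697246583456.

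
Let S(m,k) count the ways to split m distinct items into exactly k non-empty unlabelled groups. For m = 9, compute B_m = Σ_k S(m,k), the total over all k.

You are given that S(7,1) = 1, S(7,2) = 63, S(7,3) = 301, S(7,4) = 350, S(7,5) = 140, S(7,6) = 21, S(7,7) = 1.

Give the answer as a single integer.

21147

@8  (8,1):1·1+0→1, (8,2):63·2+1→127, (8,3):301·3+63→966, (8,4):350·4+301→1701, (8,5):140·5+350→1050, (8,6):21·6+140→266, (8,7):1·7+21→28, (8,8):0·8+1→1
@9  (9,1):1·1+0→1, (9,2):127·2+1→255, (9,3):966·3+127→3025, (9,4):1701·4+966→7770, (9,5):1050·5+1701→6951, (9,6):266·6+1050→2646, (9,7):28·7+266→462, (9,8):1·8+28→36, (9,9):0·9+1→1
B_9 = ΣS(9,k) = 1+255+3025+7770+6951+2646+462+36+1 = 21147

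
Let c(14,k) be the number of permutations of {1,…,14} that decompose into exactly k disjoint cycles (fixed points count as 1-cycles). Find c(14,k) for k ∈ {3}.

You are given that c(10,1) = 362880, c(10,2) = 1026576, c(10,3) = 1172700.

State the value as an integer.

26596717056

r11: T_11,1=10×362880+0=3628800; T_11,2=10×1026576+362880=10628640; T_11,3=10×1172700+1026576=12753576
r12: T_12,1=11×3628800+0=39916800; T_12,2=11×10628640+3628800=120543840; T_12,3=11×12753576+10628640=150917976
r13: T_13,2=12×120543840+39916800=1486442880; T_13,3=12×150917976+120543840=1931559552
r14: T_14,3=13×1931559552+1486442880=26596717056
Read c(14,3) = 26596717056.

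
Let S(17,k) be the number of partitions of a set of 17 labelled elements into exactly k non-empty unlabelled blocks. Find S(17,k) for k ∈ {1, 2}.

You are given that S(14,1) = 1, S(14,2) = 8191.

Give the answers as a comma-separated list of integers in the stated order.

[15] T[15,1]:1*1+0=1 · T[15,2]:2*8191+1=16383
[16] T[16,1]:1*1+0=1 · T[16,2]:2*16383+1=32767
[17] T[17,1]:1*1+0=1 · T[17,2]:2*32767+1=65535
Read S(17,1) = 1, S(17,2) = 65535.

1, 65535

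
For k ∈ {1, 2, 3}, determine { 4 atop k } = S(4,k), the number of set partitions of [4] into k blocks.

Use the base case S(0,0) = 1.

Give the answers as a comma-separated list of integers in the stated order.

1, 7, 6

@1  (1,1):0·1+1→1
@2  (2,1):1·1+0→1, (2,2):0·2+1→1
@3  (3,1):1·1+0→1, (3,2):1·2+1→3, (3,3):0·3+1→1
@4  (4,1):1·1+0→1, (4,2):3·2+1→7, (4,3):1·3+3→6
Read S(4,1) = 1, S(4,2) = 7, S(4,3) = 6.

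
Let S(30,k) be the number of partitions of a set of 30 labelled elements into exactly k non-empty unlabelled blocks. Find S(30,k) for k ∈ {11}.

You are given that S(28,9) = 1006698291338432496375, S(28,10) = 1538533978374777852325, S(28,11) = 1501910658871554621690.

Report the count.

215047101560666876619690

[29] T[29,10]:10*1538533978374777852325+1006698291338432496375=16392038075086211019625 · T[29,11]:11*1501910658871554621690+1538533978374777852325=18059551225961878690915
[30] T[30,11]:11*18059551225961878690915+16392038075086211019625=215047101560666876619690
Read S(30,11) = 215047101560666876619690.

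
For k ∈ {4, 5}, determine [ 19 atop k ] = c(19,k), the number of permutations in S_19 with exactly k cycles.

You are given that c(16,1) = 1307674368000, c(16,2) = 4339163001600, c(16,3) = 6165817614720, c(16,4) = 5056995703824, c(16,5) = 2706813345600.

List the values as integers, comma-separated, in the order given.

@17  (17,2):4339163001600·16+1307674368000→70734282393600, (17,3):6165817614720·16+4339163001600→102992244837120, (17,4):5056995703824·16+6165817614720→87077748875904, (17,5):2706813345600·16+5056995703824→48366009233424
@18  (18,3):102992244837120·17+70734282393600→1821602444624640, (18,4):87077748875904·17+102992244837120→1583313975727488, (18,5):48366009233424·17+87077748875904→909299905844112
@19  (19,4):1583313975727488·18+1821602444624640→30321254007719424, (19,5):909299905844112·18+1583313975727488→17950712280921504
Read c(19,4) = 30321254007719424, c(19,5) = 17950712280921504.

30321254007719424, 17950712280921504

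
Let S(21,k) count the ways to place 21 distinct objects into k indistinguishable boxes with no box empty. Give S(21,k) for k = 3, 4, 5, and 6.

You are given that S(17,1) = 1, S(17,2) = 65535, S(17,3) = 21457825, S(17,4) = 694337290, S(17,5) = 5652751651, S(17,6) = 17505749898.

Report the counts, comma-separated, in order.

1742343625, 181509070050, 3791262568401, 26585679462804

r18: T_18,1=1×1+0=1; T_18,2=2×65535+1=131071; T_18,3=3×21457825+65535=64439010; T_18,4=4×694337290+21457825=2798806985; T_18,5=5×5652751651+694337290=28958095545; T_18,6=6×17505749898+5652751651=110687251039
r19: T_19,1=1×1+0=1; T_19,2=2×131071+1=262143; T_19,3=3×64439010+131071=193448101; T_19,4=4×2798806985+64439010=11259666950; T_19,5=5×28958095545+2798806985=147589284710; T_19,6=6×110687251039+28958095545=693081601779
r20: T_20,2=2×262143+1=524287; T_20,3=3×193448101+262143=580606446; T_20,4=4×11259666950+193448101=45232115901; T_20,5=5×147589284710+11259666950=749206090500; T_20,6=6×693081601779+147589284710=4306078895384
r21: T_21,3=3×580606446+524287=1742343625; T_21,4=4×45232115901+580606446=181509070050; T_21,5=5×749206090500+45232115901=3791262568401; T_21,6=6×4306078895384+749206090500=26585679462804
Read S(21,3) = 1742343625, S(21,4) = 181509070050, S(21,5) = 3791262568401, S(21,6) = 26585679462804.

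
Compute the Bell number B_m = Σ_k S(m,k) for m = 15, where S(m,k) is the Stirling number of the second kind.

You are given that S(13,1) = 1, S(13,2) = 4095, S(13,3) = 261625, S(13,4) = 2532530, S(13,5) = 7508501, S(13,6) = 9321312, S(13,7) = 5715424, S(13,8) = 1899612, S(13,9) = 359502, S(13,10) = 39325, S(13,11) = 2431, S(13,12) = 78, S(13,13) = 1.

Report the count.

1382958545

[14] T[14,1]:1*1+0=1 · T[14,2]:2*4095+1=8191 · T[14,3]:3*261625+4095=788970 · T[14,4]:4*2532530+261625=10391745 · T[14,5]:5*7508501+2532530=40075035 · T[14,6]:6*9321312+7508501=63436373 · T[14,7]:7*5715424+9321312=49329280 · T[14,8]:8*1899612+5715424=20912320 · T[14,9]:9*359502+1899612=5135130 · T[14,10]:10*39325+359502=752752 · T[14,11]:11*2431+39325=66066 · T[14,12]:12*78+2431=3367 · T[14,13]:13*1+78=91 · T[14,14]:14*0+1=1
[15] T[15,1]:1*1+0=1 · T[15,2]:2*8191+1=16383 · T[15,3]:3*788970+8191=2375101 · T[15,4]:4*10391745+788970=42355950 · T[15,5]:5*40075035+10391745=210766920 · T[15,6]:6*63436373+40075035=420693273 · T[15,7]:7*49329280+63436373=408741333 · T[15,8]:8*20912320+49329280=216627840 · T[15,9]:9*5135130+20912320=67128490 · T[15,10]:10*752752+5135130=12662650 · T[15,11]:11*66066+752752=1479478 · T[15,12]:12*3367+66066=106470 · T[15,13]:13*91+3367=4550 · T[15,14]:14*1+91=105 · T[15,15]:15*0+1=1
B_15 = ΣS(15,k) = 1+16383+2375101+42355950+210766920+420693273+408741333+216627840+67128490+12662650+1479478+106470+4550+105+1 = 1382958545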